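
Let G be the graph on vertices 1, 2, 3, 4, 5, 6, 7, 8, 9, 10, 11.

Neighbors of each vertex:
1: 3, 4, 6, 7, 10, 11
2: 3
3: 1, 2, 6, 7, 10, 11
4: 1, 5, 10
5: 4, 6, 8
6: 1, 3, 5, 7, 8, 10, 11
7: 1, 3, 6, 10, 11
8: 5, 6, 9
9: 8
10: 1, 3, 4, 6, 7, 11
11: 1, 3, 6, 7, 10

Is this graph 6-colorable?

The chromatic number is 6. 1, 3, 6, 7, 10, 11 are pairwise adjacent (a clique of size 6), so at least 6 colors are needed.
6 colors suffice: color a → {2, 4, 6, 9}; color b → {3, 5}; color c → {1, 8}; color d → {10}; color e → {7}; color f → {11}.
That is already a proper 6-coloring.

Yes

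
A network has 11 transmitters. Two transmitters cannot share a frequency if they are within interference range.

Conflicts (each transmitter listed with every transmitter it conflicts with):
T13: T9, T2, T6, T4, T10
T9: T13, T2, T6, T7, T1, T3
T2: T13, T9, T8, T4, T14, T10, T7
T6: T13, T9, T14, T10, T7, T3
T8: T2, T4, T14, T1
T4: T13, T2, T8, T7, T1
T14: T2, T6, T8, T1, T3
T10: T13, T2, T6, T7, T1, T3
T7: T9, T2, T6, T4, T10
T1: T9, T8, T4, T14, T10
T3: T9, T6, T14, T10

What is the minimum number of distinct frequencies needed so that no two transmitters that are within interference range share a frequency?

T13, T9, T2 are mutually in conflict, so at least 3 frequencies are needed.
3 frequencies suffice: T13=3, T9=2, T2=1, T6=1, T8=3, T4=2, T14=2, T10=2, T7=3, T1=1, T3=3. Each listed conflict is separated.

3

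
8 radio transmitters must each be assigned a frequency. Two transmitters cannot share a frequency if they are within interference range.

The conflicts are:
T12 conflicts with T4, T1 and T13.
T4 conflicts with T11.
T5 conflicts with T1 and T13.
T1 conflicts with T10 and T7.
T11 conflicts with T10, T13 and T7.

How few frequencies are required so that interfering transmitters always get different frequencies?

3

The cycle T10-T1-T5-T13-T11-T10 has odd length 5, so it cannot be 2-colored; at least 3 frequencies are needed.
3 frequencies suffice: frequency 1 → {T1, T11}; frequency 2 → {T12, T5, T10, T7}; frequency 3 → {T4, T13}. No two conflicting transmitters share a frequency.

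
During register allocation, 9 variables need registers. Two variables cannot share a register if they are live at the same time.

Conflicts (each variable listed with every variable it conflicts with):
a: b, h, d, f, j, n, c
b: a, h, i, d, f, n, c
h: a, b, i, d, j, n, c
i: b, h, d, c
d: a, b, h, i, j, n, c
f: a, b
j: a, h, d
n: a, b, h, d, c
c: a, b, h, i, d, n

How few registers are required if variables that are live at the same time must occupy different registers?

a, b, h, d, n, c are mutually in conflict, so at least 6 registers are needed.
A valid assignment using 6 registers: a=1, b=4, h=3, i=1, d=2, f=2, j=4, n=6, c=5. Each listed conflict is separated.

6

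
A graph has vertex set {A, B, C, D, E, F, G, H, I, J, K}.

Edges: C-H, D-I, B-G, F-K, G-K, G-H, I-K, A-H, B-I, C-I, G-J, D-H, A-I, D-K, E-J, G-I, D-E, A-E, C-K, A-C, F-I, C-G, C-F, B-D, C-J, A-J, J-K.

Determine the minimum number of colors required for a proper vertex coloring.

C, G, J, K are mutually adjacent (a clique of size 4), so at least 4 colors are needed.
4 colors suffice: color 1 → {H, I, J}; color 2 → {C, D}; color 3 → {A, F, G}; color 4 → {B, E, K}. Each edge has distinct colors on its endpoints.

4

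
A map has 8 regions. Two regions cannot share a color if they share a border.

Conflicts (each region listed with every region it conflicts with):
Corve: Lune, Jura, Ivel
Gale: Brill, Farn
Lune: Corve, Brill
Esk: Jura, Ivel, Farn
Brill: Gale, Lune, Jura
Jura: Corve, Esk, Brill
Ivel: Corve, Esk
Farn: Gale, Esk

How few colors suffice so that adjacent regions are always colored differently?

The cycle Brill-Jura-Esk-Farn-Gale-Brill has odd length 5, so it cannot be 2-colored; at least 3 colors are needed.
3 colors suffice: color 1 → {Corve, Esk, Brill}; color 2 → {Gale, Lune, Jura, Ivel}; color 3 → {Farn}. Each listed conflict is separated.

3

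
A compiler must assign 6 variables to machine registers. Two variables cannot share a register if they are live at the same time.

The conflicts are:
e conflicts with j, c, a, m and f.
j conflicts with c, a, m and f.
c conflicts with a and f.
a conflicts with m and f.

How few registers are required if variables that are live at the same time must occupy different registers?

5

e, j, c, a, f all conflict with each other, so at least 5 registers are needed.
5 registers suffice: register 1 → {e}; register 2 → {j}; register 3 → {a}; register 4 → {c, m}; register 5 → {f}. No two conflicting variables share a register.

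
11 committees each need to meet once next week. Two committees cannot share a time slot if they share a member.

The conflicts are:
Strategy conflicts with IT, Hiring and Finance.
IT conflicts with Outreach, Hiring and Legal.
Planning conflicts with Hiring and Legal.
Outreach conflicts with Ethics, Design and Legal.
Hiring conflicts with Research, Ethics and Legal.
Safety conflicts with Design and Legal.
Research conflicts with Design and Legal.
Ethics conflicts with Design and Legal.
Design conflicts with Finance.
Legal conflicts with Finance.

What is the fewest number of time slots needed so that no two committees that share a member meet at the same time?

3

Outreach, Ethics, Legal pairwise conflict, so at least 3 time slots are needed.
3 time slots suffice: Strategy=1, IT=3, Planning=3, Outreach=2, Hiring=2, Safety=2, Research=3, Ethics=3, Design=1, Legal=1, Finance=2. Each listed conflict is separated.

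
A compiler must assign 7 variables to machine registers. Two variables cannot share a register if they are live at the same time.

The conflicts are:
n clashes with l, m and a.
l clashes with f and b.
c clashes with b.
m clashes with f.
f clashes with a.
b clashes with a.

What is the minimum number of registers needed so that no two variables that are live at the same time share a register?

2

n and l conflict, so at least 2 registers are needed.
2 registers suffice: register 1 → {l, c, m, a}; register 2 → {n, f, b}. Every pair that conflicts lands in different registers.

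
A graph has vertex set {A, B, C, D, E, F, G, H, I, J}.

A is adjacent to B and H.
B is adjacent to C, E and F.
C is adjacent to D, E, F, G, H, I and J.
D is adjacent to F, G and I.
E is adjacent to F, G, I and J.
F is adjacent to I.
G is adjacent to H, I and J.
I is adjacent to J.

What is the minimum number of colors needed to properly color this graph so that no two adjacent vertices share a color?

C, E, G, I, J are mutually adjacent (a clique of size 5), so at least 5 colors are needed.
5 colors suffice: A=1, B=3, C=1, D=4, E=4, F=2, G=2, H=3, I=3, J=5. Each edge has distinct colors on its endpoints.

5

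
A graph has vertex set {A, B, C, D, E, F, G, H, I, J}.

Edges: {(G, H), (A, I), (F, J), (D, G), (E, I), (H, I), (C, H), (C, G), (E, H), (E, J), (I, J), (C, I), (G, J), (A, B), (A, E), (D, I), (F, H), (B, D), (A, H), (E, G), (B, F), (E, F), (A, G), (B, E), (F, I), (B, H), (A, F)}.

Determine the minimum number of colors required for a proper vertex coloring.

A, B, E, F, H are pairwise adjacent (a clique of size 5), so at least 5 colors are needed.
5 colors suffice: color 1 → {C, D, E}; color 2 → {H, J}; color 3 → {B, G, I}; color 4 → {A}; color 5 → {F}. Every edge joins two different colors.

5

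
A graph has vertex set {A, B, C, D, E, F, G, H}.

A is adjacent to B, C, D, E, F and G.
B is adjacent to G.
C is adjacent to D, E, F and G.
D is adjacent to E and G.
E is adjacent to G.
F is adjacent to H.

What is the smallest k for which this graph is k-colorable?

5

A, C, D, E, G form a clique, so at least 5 colors are needed.
A valid assignment using 5 colors: A=1, B=3, C=3, D=5, E=4, F=2, G=2, H=1. No two adjacent vertices share a color.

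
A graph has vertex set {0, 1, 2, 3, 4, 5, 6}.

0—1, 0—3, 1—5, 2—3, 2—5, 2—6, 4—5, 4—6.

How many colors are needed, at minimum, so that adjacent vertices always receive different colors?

The cycle 2-3-0-1-5-2 has odd length 5, so it cannot be 2-colored; at least 3 colors are needed.
One proper 3-coloring: 0=red, 1=green, 2=red, 3=blue, 4=red, 5=blue, 6=blue. No two adjacent vertices share a color.

3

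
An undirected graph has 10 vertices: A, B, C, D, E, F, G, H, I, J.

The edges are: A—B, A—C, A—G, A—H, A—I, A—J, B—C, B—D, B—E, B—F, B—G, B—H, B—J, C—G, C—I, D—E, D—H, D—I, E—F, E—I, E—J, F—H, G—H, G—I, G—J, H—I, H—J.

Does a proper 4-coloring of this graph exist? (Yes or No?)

A, B, G, H, J form a clique, so at least 5 colors are needed.
So 4 colors are not enough.

No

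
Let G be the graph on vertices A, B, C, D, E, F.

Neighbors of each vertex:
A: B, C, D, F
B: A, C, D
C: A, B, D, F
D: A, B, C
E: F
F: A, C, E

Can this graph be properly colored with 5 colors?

Yes

The chromatic number is 4. A, B, C, D form a clique, so at least 4 colors are needed.
4 colors suffice: color 1 → {C, E}; color 2 → {A}; color 3 → {D, F}; color 4 → {B}.
Since 5 ≥ 4, a proper 5-coloring certainly exists.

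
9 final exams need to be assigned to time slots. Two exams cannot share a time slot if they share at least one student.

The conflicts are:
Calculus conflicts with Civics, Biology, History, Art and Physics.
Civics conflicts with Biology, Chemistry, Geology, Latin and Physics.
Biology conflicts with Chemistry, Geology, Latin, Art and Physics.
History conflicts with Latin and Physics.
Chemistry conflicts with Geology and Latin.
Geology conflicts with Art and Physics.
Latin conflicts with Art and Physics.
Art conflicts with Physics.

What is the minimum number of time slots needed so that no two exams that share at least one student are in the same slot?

4

Calculus, Biology, Art, Physics all conflict with each other, so at least 4 time slots are needed.
A valid assignment using 4 time slots: Calculus=3, Civics=4, Biology=1, History=1, Chemistry=2, Geology=3, Latin=3, Art=4, Physics=2. Every pair that conflicts lands in different time slots.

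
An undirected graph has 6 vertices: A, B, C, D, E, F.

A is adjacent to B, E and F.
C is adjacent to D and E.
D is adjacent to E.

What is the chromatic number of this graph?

3

C, D, E are mutually adjacent, so at least 3 colors are needed.
3 colors suffice: color red → {A, D}; color blue → {B, E, F}; color green → {C}. Each edge has distinct colors on its endpoints.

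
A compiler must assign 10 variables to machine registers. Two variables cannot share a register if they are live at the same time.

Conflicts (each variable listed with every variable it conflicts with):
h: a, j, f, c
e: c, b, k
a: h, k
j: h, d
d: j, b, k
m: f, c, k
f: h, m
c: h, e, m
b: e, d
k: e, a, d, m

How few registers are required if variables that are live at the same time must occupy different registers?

3

The cycle h-c-e-k-a-h has odd length 5, so it cannot be 2-colored; at least 3 registers are needed.
3 registers suffice: register 1 → {h, b, k}; register 2 → {e, a, d, m}; register 3 → {j, f, c}. No two conflicting variables share a register.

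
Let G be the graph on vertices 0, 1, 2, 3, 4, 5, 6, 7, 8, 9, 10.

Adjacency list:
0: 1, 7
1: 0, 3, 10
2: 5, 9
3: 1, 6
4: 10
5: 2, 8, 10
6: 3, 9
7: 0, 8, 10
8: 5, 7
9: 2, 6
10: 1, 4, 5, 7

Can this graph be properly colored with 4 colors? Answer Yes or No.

The chromatic number is 3. The cycle 2-9-6-3-1-10-5-2 has odd length 7, so it cannot be 2-colored; at least 3 colors are needed.
3 colors suffice: color red → {0, 3, 8, 9, 10}; color blue → {1, 4, 5, 6, 7}; color green → {2}.
Since 4 ≥ 3, a proper 4-coloring certainly exists.

Yes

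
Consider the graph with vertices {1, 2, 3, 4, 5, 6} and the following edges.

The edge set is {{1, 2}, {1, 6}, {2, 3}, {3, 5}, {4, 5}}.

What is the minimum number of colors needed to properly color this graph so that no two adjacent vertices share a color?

4 and 5 are adjacent, so at least 2 colors are needed.
2 colors suffice: 1=b, 2=a, 3=b, 4=b, 5=a, 6=a. Each edge has distinct colors on its endpoints.

2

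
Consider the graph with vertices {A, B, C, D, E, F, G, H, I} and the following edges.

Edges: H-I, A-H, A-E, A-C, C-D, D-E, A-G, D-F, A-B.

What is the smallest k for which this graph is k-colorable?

2

A and G are adjacent, so at least 2 colors are needed.
One proper 2-coloring: A=1, B=2, C=2, D=1, E=2, F=2, G=2, H=2, I=1. No two adjacent vertices share a color.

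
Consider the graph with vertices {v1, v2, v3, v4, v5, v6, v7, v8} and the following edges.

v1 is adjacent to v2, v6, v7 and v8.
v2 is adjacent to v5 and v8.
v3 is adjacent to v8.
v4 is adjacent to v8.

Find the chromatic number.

3

v1, v2, v8 are pairwise adjacent, so at least 3 colors are needed.
3 colors suffice: color R → {v5, v6, v7, v8}; color B → {v1, v3, v4}; color G → {v2}. Every edge joins two different colors.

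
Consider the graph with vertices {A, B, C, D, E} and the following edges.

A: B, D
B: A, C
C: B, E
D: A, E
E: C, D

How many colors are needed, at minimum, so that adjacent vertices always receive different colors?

3

The cycle E-C-B-A-D-E has odd length 5, so it cannot be 2-colored; at least 3 colors are needed.
3 colors suffice: color 1 → {B, D}; color 2 → {A, C}; color 3 → {E}. Every edge joins two different colors.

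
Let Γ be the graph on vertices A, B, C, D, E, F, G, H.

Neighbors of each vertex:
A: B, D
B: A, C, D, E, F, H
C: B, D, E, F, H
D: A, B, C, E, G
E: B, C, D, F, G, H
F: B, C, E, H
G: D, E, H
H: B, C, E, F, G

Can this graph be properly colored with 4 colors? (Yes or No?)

B, C, E, F, H are mutually adjacent (a clique of size 5), so at least 5 colors are needed.
So 4 colors are not enough.

No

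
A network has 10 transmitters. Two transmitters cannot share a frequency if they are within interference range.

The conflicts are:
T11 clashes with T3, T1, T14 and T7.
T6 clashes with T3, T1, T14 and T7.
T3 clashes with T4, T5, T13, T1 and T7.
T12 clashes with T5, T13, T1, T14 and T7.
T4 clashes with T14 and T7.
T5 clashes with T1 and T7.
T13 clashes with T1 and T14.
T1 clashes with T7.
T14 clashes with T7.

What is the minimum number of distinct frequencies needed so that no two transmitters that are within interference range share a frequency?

T12, T5, T1, T7 are mutually in conflict, so at least 4 frequencies are needed.
4 frequencies suffice: frequency 1 → {T13, T7}; frequency 2 → {T1, T14}; frequency 3 → {T3, T12}; frequency 4 → {T11, T6, T4, T5}. No two conflicting transmitters share a frequency.

4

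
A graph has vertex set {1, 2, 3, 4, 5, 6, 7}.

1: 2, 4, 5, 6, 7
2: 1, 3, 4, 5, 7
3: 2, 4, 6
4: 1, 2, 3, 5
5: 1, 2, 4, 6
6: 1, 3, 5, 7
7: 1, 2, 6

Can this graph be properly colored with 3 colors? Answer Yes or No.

1, 2, 4, 5 form a clique, so at least 4 colors are needed.
So 3 colors are not enough.

No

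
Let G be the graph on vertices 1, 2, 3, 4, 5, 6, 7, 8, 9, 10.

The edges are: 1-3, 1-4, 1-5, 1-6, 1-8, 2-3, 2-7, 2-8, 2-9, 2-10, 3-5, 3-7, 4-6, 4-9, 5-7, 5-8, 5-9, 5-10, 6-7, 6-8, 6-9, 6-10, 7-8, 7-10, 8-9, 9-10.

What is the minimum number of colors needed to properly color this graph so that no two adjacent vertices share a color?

4, 6, 9 are mutually adjacent, so at least 3 colors are needed.
3 colors suffice: color a → {1, 7, 9}; color b → {2, 5, 6}; color c → {3, 4, 8, 10}. Each edge has distinct colors on its endpoints.

3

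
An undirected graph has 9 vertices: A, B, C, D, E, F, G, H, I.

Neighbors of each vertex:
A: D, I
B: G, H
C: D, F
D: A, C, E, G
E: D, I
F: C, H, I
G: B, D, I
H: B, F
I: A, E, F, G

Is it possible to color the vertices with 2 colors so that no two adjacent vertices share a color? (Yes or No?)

No

The cycle D-G-I-F-C-D has odd length 5, so it cannot be 2-colored; at least 3 colors are needed.
So 2 colors are not enough.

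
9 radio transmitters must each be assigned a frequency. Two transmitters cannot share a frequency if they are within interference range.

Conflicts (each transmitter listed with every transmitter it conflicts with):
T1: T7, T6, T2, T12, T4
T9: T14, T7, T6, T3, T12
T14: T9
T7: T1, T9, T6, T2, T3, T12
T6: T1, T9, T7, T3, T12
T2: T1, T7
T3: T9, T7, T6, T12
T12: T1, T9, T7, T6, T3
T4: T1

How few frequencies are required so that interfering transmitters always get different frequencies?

5

T9, T7, T6, T3, T12 are mutually in conflict, so at least 5 frequencies are needed.
5 frequencies suffice: T1=3, T9=3, T14=1, T7=1, T6=2, T2=2, T3=5, T12=4, T4=1. Each listed conflict is separated.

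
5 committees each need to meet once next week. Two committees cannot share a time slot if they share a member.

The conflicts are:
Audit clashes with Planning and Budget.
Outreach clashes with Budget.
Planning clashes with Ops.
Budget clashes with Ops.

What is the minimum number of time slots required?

Outreach and Budget conflict, so at least 2 time slots are needed.
Using 2 time slots: Audit=2, Outreach=2, Planning=1, Budget=1, Ops=2. Every pair that conflicts lands in different time slots.

2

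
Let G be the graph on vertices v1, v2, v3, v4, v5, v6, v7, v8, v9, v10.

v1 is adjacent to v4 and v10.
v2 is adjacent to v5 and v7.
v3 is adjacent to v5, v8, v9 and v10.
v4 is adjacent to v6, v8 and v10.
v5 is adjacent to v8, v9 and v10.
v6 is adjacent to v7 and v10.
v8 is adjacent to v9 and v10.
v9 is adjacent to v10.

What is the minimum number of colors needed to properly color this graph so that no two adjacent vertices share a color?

v3, v5, v8, v9, v10 are mutually adjacent (a clique of size 5), so at least 5 colors are needed.
5 colors suffice: v1=green, v2=red, v3=yellow, v4=blue, v5=blue, v6=green, v7=blue, v8=green, v9=purple, v10=red. No two adjacent vertices share a color.

5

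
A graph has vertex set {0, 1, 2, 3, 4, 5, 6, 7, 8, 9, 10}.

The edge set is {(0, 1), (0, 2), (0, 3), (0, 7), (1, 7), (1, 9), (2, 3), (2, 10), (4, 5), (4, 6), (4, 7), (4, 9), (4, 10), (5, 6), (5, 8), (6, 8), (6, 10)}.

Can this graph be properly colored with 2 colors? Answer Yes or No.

No

5, 6, 8 are pairwise adjacent, so at least 3 colors are needed.
So 2 colors are not enough.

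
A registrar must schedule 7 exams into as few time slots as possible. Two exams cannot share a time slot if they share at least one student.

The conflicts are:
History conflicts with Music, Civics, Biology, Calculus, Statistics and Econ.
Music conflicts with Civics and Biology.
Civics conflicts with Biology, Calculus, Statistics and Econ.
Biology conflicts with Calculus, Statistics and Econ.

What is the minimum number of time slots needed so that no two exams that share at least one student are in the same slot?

History, Civics, Biology, Statistics are mutually in conflict, so at least 4 time slots are needed.
Using 4 time slots: History=3, Music=4, Civics=1, Biology=2, Calculus=4, Statistics=4, Econ=4. Every pair that conflicts lands in different time slots.

4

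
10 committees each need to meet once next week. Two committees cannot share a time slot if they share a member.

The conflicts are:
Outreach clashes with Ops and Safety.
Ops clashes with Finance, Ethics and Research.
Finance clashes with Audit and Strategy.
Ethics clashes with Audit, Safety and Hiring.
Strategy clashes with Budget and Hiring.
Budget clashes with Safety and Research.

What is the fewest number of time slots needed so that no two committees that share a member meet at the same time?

The cycle Ops-Research-Budget-Strategy-Finance-Ops has odd length 5, so it cannot be 2-colored; at least 3 time slots are needed.
Using 3 time slots: Outreach=1, Ops=2, Finance=1, Ethics=1, Audit=2, Strategy=2, Budget=1, Safety=2, Research=3, Hiring=3. Each listed conflict is separated.

3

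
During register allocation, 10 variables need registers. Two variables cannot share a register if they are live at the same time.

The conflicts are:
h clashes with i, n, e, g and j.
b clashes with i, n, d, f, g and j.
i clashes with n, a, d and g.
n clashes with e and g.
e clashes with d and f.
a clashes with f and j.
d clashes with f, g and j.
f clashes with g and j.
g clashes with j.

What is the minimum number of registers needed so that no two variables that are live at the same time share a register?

5

b, d, f, g, j pairwise conflict, so at least 5 registers are needed.
A valid assignment using 5 registers: h=5, b=5, i=3, n=2, e=1, a=1, d=2, f=3, g=1, j=4. Every pair that conflicts lands in different registers.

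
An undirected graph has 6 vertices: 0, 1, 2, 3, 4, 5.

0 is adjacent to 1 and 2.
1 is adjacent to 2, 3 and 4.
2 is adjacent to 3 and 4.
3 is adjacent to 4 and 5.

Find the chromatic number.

1, 2, 3, 4 form a clique, so at least 4 colors are needed.
One proper 4-coloring: 0=a, 1=c, 2=b, 3=a, 4=d, 5=b. No two adjacent vertices share a color.

4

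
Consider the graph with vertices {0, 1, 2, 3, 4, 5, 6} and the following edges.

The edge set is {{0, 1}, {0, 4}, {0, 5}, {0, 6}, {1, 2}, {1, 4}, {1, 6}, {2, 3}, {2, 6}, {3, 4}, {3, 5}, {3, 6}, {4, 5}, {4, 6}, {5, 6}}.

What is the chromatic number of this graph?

4

3, 4, 5, 6 are mutually adjacent (a clique of size 4), so at least 4 colors are needed.
4 colors suffice: color a → {6}; color b → {2, 4}; color c → {0, 3}; color d → {1, 5}. Each edge has distinct colors on its endpoints.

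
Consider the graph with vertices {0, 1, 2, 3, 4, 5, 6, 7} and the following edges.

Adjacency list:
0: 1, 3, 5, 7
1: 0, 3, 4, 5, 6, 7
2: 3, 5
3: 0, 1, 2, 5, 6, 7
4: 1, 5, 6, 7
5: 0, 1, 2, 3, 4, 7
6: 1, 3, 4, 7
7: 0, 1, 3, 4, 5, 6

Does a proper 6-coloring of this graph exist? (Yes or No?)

The chromatic number is 5. 0, 1, 3, 5, 7 are pairwise adjacent (a clique of size 5), so at least 5 colors are needed.
One proper 5-coloring: 0=e, 1=a, 2=a, 3=d, 4=d, 5=c, 6=c, 7=b.
Since 6 ≥ 5, a proper 6-coloring certainly exists.

Yes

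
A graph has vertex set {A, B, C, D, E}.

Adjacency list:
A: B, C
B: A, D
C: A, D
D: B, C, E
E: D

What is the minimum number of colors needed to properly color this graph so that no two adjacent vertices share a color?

C and D are adjacent, so at least 2 colors are needed.
2 colors suffice: color 1 → {A, D}; color 2 → {B, C, E}. Each edge has distinct colors on its endpoints.

2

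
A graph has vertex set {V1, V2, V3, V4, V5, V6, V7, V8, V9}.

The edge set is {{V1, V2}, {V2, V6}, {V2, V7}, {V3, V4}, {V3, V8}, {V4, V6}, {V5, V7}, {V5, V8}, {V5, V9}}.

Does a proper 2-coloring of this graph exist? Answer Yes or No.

No

The cycle V8-V5-V7-V2-V6-V4-V3-V8 has odd length 7, so it cannot be 2-colored; at least 3 colors are needed.
So 2 colors are not enough.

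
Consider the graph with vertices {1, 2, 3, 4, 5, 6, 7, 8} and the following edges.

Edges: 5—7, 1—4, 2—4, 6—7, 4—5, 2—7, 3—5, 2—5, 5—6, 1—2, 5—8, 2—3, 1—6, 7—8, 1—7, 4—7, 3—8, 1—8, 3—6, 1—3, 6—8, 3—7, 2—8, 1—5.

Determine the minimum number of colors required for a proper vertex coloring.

1, 2, 3, 5, 7, 8 are pairwise adjacent (a clique of size 6), so at least 6 colors are needed.
6 colors suffice: 1=blue, 2=purple, 3=orange, 4=yellow, 5=red, 6=purple, 7=green, 8=yellow. No two adjacent vertices share a color.

6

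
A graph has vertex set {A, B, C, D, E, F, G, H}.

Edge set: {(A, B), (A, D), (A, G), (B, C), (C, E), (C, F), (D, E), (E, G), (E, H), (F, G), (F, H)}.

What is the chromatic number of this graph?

3

The cycle E-D-A-B-C-E has odd length 5, so it cannot be 2-colored; at least 3 colors are needed.
3 colors suffice: color red → {A, E, F}; color blue → {C, D, G, H}; color green → {B}. No two adjacent vertices share a color.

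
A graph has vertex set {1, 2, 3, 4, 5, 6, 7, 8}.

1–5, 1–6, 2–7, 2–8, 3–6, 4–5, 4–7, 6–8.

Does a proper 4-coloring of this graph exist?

Yes

The chromatic number is 3. The cycle 4-7-2-8-6-1-5-4 has odd length 7, so it cannot be 2-colored; at least 3 colors are needed.
A valid assignment using 3 colors: 1=blue, 2=green, 3=blue, 4=blue, 5=red, 6=red, 7=red, 8=blue.
Since 4 ≥ 3, a proper 4-coloring certainly exists.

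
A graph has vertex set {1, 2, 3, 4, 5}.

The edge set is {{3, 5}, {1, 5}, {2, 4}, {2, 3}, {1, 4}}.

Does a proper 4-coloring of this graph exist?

Yes

The chromatic number is 3. The cycle 2-3-5-1-4-2 has odd length 5, so it cannot be 2-colored; at least 3 colors are needed.
One proper 3-coloring: 1=b, 2=a, 3=b, 4=c, 5=a.
Since 4 ≥ 3, a proper 4-coloring certainly exists.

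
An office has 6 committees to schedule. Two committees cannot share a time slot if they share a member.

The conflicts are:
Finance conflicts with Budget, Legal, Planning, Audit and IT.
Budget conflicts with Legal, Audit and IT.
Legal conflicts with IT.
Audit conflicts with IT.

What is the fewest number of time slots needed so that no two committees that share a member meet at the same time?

4

Finance, Budget, Audit, IT are mutually in conflict, so at least 4 time slots are needed.
A valid assignment using 4 time slots: Finance=1, Budget=3, Legal=4, Planning=2, Audit=4, IT=2. No two conflicting committees share a time slot.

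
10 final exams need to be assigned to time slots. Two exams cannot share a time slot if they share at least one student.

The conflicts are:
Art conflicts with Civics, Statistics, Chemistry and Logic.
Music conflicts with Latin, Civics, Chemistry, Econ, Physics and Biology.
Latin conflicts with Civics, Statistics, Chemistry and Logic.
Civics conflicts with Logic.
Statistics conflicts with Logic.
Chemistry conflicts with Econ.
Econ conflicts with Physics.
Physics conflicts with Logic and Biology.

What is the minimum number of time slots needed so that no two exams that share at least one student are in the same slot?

3

Latin, Statistics, Logic are mutually in conflict, so at least 3 time slots are needed.
3 time slots suffice: time slot 1 → {Music, Logic}; time slot 2 → {Art, Latin, Econ, Biology}; time slot 3 → {Civics, Statistics, Chemistry, Physics}. Every pair that conflicts lands in different time slots.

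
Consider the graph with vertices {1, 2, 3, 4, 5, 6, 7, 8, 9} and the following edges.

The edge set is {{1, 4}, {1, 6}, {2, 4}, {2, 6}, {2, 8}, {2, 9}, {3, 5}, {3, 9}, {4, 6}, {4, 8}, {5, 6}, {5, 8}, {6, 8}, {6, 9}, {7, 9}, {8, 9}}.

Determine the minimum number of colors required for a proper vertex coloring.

2, 4, 6, 8 are pairwise adjacent (a clique of size 4), so at least 4 colors are needed.
4 colors suffice: 1=blue, 2=yellow, 3=red, 4=green, 5=green, 6=red, 7=red, 8=blue, 9=green. Each edge has distinct colors on its endpoints.

4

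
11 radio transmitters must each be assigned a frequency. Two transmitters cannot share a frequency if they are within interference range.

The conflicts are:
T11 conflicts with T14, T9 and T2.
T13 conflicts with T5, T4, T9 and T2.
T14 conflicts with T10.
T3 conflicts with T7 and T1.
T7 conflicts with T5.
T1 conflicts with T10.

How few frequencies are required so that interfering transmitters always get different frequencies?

The cycle T10-T14-T11-T2-T13-T5-T7-T3-T1-T10 has odd length 9, so it cannot be 2-colored; at least 3 frequencies are needed.
Using 3 frequencies: T11=1, T13=1, T14=2, T3=2, T7=1, T1=3, T5=2, T4=2, T10=1, T9=2, T2=2. Each listed conflict is separated.

3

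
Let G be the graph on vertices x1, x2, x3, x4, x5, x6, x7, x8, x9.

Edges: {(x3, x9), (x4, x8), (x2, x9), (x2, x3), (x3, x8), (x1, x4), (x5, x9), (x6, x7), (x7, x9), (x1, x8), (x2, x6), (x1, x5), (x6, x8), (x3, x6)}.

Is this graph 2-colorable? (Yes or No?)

x3, x6, x8 form a triangle, so at least 3 colors are needed.
So 2 colors are not enough.

No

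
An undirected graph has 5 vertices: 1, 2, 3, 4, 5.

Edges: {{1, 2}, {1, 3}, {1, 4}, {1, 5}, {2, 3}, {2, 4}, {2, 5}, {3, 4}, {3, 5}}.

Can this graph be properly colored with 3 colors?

1, 2, 3, 4 are pairwise adjacent (a clique of size 4), so at least 4 colors are needed.
So 3 colors are not enough.

No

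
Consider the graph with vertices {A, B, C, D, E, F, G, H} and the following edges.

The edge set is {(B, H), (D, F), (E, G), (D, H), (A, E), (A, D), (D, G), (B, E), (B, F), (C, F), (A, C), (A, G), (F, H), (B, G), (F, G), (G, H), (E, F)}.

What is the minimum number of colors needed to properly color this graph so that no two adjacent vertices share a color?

4

B, E, F, G are mutually adjacent (a clique of size 4), so at least 4 colors are needed.
A valid assignment using 4 colors: A=2, B=4, C=1, D=4, E=3, F=2, G=1, H=3. Every edge joins two different colors.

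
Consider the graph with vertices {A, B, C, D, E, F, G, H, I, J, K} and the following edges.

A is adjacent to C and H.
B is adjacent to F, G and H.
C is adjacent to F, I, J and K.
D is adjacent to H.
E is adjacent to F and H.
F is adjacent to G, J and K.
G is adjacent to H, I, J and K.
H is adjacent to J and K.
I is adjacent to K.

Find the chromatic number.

3

G, H, J are mutually adjacent, so at least 3 colors are needed.
3 colors suffice: color 1 → {F, H, I}; color 2 → {C, D, E, G}; color 3 → {A, B, J, K}. No two adjacent vertices share a color.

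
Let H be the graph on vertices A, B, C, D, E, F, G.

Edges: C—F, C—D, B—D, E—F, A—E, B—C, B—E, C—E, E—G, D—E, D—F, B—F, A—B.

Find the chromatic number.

B, C, D, E, F form a clique, so at least 5 colors are needed.
5 colors suffice: color red → {E}; color blue → {B, G}; color green → {A, F}; color yellow → {D}; color purple → {C}. Each edge has distinct colors on its endpoints.

5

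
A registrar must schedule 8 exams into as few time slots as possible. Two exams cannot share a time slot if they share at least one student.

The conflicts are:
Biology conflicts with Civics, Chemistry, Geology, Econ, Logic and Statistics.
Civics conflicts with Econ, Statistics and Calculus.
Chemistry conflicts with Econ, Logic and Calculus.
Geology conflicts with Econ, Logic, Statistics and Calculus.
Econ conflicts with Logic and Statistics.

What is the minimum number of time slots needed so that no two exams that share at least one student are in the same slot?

4

Biology, Chemistry, Econ, Logic are mutually in conflict, so at least 4 time slots are needed.
Using 4 time slots: Biology=2, Civics=3, Chemistry=3, Geology=3, Econ=1, Logic=4, Statistics=4, Calculus=1. No two conflicting exams share a time slot.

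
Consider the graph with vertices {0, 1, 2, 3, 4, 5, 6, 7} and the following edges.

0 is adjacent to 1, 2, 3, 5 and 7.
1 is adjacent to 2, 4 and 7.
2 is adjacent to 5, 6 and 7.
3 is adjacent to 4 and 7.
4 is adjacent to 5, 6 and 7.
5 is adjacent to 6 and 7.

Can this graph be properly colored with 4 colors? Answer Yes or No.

Yes

The chromatic number is 4. 0, 1, 2, 7 are mutually adjacent (a clique of size 4), so at least 4 colors are needed.
4 colors suffice: color a → {6, 7}; color b → {0, 4}; color c → {2, 3}; color d → {1, 5}.
That is already a proper 4-coloring.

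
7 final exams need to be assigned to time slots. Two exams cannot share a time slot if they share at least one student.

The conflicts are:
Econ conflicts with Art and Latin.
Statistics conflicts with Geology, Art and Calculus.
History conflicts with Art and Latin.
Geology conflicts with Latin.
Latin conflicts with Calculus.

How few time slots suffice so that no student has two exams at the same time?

The cycle Statistics-Art-History-Latin-Calculus-Statistics has odd length 5, so it cannot be 2-colored; at least 3 time slots are needed.
3 time slots suffice: Econ=3, Statistics=1, History=3, Geology=2, Art=2, Latin=1, Calculus=2. Every pair that conflicts lands in different time slots.

3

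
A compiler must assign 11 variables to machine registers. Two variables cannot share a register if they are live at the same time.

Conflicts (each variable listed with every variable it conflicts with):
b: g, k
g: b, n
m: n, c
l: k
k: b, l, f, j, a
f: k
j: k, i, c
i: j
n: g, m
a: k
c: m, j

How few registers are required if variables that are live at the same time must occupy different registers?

The cycle m-c-j-k-b-g-n-m has odd length 7, so it cannot be 2-colored; at least 3 registers are needed.
3 registers suffice: register 1 → {g, m, k, i}; register 2 → {b, l, f, j, n, a}; register 3 → {c}. Every pair that conflicts lands in different registers.

3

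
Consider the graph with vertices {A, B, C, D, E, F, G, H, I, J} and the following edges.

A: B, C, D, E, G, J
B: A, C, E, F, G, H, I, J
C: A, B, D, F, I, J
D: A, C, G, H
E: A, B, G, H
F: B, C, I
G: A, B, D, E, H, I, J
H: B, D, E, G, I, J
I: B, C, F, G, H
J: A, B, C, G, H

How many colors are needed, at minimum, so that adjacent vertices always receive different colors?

B, C, F, I are mutually adjacent (a clique of size 4), so at least 4 colors are needed.
One proper 4-coloring: A=3, B=1, C=2, D=1, E=4, F=3, G=2, H=3, I=4, J=4. No two adjacent vertices share a color.

4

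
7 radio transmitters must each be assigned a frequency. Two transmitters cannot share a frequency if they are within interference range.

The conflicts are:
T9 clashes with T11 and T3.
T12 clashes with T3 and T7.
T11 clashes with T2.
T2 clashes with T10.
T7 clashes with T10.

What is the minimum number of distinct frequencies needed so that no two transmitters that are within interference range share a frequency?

3

The cycle T11-T9-T3-T12-T7-T10-T2-T11 has odd length 7, so it cannot be 2-colored; at least 3 frequencies are needed.
Using 3 frequencies: T9=3, T12=1, T11=1, T2=2, T3=2, T7=2, T10=1. No two conflicting transmitters share a frequency.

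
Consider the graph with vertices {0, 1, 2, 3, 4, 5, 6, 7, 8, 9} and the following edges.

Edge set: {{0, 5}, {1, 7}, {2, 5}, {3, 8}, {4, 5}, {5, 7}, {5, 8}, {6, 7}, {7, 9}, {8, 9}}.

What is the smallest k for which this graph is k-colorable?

2

6 and 7 are adjacent, so at least 2 colors are needed.
2 colors suffice: color red → {1, 3, 5, 6, 9}; color blue → {0, 2, 4, 7, 8}. No two adjacent vertices share a color.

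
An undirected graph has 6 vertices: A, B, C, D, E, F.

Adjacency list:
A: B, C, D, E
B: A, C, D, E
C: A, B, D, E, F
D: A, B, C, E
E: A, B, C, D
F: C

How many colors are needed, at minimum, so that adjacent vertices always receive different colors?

A, B, C, D, E are mutually adjacent (a clique of size 5), so at least 5 colors are needed.
5 colors suffice: color 1 → {C}; color 2 → {A, F}; color 3 → {D}; color 4 → {B}; color 5 → {E}. Each edge has distinct colors on its endpoints.

5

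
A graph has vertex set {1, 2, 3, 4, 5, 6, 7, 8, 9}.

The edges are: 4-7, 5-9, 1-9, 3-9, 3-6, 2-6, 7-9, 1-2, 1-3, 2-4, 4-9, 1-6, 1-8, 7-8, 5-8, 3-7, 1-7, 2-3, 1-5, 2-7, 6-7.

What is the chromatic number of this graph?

5

1, 2, 3, 6, 7 are mutually adjacent (a clique of size 5), so at least 5 colors are needed.
5 colors suffice: color a → {1, 4}; color b → {5, 7}; color c → {2, 8, 9}; color d → {3}; color e → {6}. Every edge joins two different colors.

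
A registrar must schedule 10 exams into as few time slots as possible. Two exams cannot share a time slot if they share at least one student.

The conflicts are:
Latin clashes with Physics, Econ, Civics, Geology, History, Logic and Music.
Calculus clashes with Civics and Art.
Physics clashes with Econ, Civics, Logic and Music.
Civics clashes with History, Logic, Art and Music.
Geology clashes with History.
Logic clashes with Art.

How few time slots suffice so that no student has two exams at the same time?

4

Latin, Physics, Civics, Music are mutually in conflict, so at least 4 time slots are needed.
4 time slots suffice: Latin=1, Calculus=3, Physics=3, Econ=2, Civics=2, Geology=2, History=3, Logic=4, Art=1, Music=4. Every pair that conflicts lands in different time slots.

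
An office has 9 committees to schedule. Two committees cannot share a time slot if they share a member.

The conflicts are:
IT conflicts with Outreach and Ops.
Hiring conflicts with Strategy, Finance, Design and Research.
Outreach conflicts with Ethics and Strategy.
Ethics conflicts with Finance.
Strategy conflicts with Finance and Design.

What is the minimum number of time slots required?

Hiring, Strategy, Design are mutually in conflict, so at least 3 time slots are needed.
3 time slots suffice: time slot 1 → {Hiring, Outreach, Ops}; time slot 2 → {IT, Ethics, Strategy, Research}; time slot 3 → {Finance, Design}. No two conflicting committees share a time slot.

3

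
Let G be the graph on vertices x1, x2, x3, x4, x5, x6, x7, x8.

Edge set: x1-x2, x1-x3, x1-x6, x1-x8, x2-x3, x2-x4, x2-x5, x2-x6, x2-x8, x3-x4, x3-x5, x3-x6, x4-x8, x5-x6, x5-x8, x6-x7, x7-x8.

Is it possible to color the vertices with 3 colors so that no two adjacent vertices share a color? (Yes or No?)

x2, x3, x5, x6 are pairwise adjacent (a clique of size 4), so at least 4 colors are needed.
So 3 colors are not enough.

No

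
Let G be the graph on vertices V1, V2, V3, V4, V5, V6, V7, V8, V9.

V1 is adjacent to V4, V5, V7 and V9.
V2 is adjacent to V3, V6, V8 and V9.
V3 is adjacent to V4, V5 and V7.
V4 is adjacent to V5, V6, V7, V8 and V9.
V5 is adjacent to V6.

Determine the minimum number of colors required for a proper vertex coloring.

V1, V4, V9 are mutually adjacent, so at least 3 colors are needed.
A valid assignment using 3 colors: V1=3, V2=1, V3=3, V4=1, V5=2, V6=3, V7=2, V8=2, V9=2. Each edge has distinct colors on its endpoints.

3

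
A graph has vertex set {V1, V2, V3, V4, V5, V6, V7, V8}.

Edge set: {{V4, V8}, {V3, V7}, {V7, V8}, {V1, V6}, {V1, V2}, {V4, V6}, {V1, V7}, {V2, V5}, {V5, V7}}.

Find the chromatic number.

The cycle V4-V8-V7-V1-V6-V4 has odd length 5, so it cannot be 2-colored; at least 3 colors are needed.
3 colors suffice: color 1 → {V2, V4, V7}; color 2 → {V1, V3, V5, V8}; color 3 → {V6}. No two adjacent vertices share a color.

3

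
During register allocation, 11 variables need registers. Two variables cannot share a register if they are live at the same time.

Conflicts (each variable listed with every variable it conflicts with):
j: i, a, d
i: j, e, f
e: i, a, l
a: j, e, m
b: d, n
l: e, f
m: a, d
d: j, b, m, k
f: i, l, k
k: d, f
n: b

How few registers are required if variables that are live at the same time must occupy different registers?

The cycle i-j-d-k-f-i has odd length 5, so it cannot be 2-colored; at least 3 registers are needed.
3 registers suffice: register 1 → {a, d, f, n}; register 2 → {j, e, b, m, k}; register 3 → {i, l}. Every pair that conflicts lands in different registers.

3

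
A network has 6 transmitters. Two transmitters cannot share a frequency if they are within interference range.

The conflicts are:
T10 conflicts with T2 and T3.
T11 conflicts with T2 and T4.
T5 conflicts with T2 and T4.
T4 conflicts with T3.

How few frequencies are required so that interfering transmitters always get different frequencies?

3

The cycle T3-T4-T11-T2-T10-T3 has odd length 5, so it cannot be 2-colored; at least 3 frequencies are needed.
Using 3 frequencies: T10=2, T11=2, T5=2, T2=1, T4=1, T3=3. Each listed conflict is separated.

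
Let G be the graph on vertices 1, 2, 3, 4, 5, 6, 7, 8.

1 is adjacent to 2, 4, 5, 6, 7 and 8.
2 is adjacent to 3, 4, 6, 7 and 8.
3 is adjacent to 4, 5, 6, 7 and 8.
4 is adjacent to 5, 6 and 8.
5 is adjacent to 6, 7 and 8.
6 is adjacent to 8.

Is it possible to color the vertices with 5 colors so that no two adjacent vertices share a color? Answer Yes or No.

Yes

The chromatic number is 5. 1, 4, 5, 6, 8 are mutually adjacent (a clique of size 5), so at least 5 colors are needed.
A valid assignment using 5 colors: 1=red, 2=blue, 3=red, 4=yellow, 5=blue, 6=purple, 7=green, 8=green.
That is already a proper 5-coloring.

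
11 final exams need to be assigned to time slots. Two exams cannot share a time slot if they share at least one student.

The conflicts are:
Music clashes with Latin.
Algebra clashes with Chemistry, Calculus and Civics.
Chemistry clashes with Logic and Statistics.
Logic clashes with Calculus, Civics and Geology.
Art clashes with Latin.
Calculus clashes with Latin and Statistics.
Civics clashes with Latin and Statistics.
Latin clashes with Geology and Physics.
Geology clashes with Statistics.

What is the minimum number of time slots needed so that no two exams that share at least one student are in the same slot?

2

Chemistry and Statistics conflict, so at least 2 time slots are needed.
2 time slots suffice: Music=2, Algebra=1, Chemistry=2, Logic=1, Art=2, Calculus=2, Civics=2, Latin=1, Geology=2, Physics=2, Statistics=1. No two conflicting exams share a time slot.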